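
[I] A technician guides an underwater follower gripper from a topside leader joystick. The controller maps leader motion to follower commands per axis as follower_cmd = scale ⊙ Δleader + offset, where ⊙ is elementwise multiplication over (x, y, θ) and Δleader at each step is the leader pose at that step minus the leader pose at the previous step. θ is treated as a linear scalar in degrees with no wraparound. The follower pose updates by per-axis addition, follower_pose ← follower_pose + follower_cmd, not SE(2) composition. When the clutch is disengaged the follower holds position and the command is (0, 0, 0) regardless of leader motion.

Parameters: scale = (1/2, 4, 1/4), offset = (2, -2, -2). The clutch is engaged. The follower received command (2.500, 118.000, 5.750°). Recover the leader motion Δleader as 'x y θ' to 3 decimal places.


1.000 30.000 31.000

axis x: (2.500 − 2) / (1/2) = 1.000
axis y: (118.000 − -2) / (4) = 30.000
axis θ: (5.750 − -2) / (1/4) = 31.000


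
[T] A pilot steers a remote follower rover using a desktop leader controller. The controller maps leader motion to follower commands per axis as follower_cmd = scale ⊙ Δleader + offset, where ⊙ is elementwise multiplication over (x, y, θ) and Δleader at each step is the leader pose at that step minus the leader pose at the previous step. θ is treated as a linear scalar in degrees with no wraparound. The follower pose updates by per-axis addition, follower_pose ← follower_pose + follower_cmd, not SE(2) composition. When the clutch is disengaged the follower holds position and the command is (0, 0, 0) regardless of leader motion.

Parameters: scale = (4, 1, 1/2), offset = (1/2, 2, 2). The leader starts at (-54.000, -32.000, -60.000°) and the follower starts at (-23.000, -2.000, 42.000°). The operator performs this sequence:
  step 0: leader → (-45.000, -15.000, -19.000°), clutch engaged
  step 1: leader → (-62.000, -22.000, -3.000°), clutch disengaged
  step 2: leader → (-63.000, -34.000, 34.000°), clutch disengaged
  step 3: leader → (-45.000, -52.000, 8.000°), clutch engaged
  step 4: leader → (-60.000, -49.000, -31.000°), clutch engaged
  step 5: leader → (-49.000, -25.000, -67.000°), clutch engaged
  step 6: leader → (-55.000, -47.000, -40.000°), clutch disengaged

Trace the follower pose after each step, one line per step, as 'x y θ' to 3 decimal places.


13.500 17.000 64.500
13.500 17.000 64.500
13.500 17.000 64.500
86.000 1.000 53.500
26.500 6.000 36.000
71.000 32.000 20.000
71.000 32.000 20.000

step 0: Δleader=(9.000, 17.000, 41.000°), engaged; cmd=(36.500, 19.000, 22.500°) → follower=(13.500, 17.000, 64.500°)
step 1: Δleader=(-17.000, -7.000, 16.000°), disengaged; cmd=(0,0,0) → follower holds at (13.500, 17.000, 64.500°)
step 2: Δleader=(-1.000, -12.000, 37.000°), disengaged; cmd=(0,0,0) → follower holds at (13.500, 17.000, 64.500°)
step 3: Δleader=(18.000, -18.000, -26.000°), engaged; cmd=(72.500, -16.000, -11.000°) → follower=(86.000, 1.000, 53.500°)
step 4: Δleader=(-15.000, 3.000, -39.000°), engaged; cmd=(-59.500, 5.000, -17.500°) → follower=(26.500, 6.000, 36.000°)
step 5: Δleader=(11.000, 24.000, -36.000°), engaged; cmd=(44.500, 26.000, -16.000°) → follower=(71.000, 32.000, 20.000°)
step 6: Δleader=(-6.000, -22.000, 27.000°), disengaged; cmd=(0,0,0) → follower holds at (71.000, 32.000, 20.000°)


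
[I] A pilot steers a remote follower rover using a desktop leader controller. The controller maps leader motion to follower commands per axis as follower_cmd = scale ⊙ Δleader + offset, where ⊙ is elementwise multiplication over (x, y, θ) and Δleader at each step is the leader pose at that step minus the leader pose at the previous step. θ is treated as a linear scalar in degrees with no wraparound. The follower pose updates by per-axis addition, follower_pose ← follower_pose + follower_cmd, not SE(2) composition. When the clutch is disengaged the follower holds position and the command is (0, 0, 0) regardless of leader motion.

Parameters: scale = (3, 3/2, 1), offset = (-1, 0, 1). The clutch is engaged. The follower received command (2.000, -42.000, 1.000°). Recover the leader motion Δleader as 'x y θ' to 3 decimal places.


axis x: (2.000 − -1) / (3) = 1.000
axis y: (-42.000 − 0) / (3/2) = -28.000
axis θ: (1.000 − 1) / (1) = 0.000

1.000 -28.000 0.000


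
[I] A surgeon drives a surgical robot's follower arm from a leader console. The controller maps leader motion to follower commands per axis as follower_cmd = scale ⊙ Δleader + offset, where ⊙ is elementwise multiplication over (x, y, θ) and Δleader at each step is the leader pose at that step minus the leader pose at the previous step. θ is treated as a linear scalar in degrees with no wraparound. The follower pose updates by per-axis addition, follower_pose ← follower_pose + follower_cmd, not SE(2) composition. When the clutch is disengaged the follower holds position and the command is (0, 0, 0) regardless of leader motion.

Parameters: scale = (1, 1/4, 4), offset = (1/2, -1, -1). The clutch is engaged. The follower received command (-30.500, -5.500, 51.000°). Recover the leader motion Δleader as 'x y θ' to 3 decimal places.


axis x: (-30.500 − 1/2) / (1) = -31.000
axis y: (-5.500 − -1) / (1/4) = -18.000
axis θ: (51.000 − -1) / (4) = 13.000

-31.000 -18.000 13.000


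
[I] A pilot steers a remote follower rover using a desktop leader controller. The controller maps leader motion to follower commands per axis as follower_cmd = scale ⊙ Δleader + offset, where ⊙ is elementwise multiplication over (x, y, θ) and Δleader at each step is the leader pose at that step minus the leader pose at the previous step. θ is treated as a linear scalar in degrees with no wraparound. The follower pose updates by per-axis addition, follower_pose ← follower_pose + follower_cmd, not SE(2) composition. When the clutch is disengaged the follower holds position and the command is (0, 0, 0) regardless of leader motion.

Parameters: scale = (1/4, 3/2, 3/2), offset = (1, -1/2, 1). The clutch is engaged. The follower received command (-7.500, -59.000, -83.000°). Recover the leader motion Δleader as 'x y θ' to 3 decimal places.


-34.000 -39.000 -56.000

axis x: (-7.500 − 1) / (1/4) = -34.000
axis y: (-59.000 − -1/2) / (3/2) = -39.000
axis θ: (-83.000 − 1) / (3/2) = -56.000


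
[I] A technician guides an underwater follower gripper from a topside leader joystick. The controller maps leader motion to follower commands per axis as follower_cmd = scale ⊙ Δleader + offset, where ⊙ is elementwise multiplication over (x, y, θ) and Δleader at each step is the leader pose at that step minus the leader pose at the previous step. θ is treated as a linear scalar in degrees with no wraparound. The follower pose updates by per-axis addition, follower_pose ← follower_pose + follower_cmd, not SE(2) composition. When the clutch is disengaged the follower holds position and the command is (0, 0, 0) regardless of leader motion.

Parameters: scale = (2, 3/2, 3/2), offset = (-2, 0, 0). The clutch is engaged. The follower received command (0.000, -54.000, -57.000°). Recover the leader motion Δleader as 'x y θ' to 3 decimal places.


axis x: (0.000 − -2) / (2) = 1.000
axis y: (-54.000 − 0) / (3/2) = -36.000
axis θ: (-57.000 − 0) / (3/2) = -38.000

1.000 -36.000 -38.000


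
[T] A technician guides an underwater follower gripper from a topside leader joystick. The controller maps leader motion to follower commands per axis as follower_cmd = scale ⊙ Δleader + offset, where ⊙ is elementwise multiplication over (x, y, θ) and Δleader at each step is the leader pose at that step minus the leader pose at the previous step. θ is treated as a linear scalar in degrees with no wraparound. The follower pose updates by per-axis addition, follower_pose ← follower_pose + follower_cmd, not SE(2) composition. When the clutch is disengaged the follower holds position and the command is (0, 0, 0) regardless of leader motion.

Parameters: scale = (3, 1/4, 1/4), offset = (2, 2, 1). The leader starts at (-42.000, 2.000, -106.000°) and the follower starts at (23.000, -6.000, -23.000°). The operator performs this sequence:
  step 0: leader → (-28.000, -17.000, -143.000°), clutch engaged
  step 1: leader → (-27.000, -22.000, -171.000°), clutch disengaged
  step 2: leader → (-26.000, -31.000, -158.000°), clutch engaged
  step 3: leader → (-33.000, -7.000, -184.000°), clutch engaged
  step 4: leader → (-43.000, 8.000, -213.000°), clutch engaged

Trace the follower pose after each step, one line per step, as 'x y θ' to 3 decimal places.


step 0: Δleader=(14.000, -19.000, -37.000°), engaged; cmd=(44.000, -2.750, -8.250°) → follower=(67.000, -8.750, -31.250°)
step 1: Δleader=(1.000, -5.000, -28.000°), disengaged; cmd=(0,0,0) → follower holds at (67.000, -8.750, -31.250°)
step 2: Δleader=(1.000, -9.000, 13.000°), engaged; cmd=(5.000, -0.250, 4.250°) → follower=(72.000, -9.000, -27.000°)
step 3: Δleader=(-7.000, 24.000, -26.000°), engaged; cmd=(-19.000, 8.000, -5.500°) → follower=(53.000, -1.000, -32.500°)
step 4: Δleader=(-10.000, 15.000, -29.000°), engaged; cmd=(-28.000, 5.750, -6.250°) → follower=(25.000, 4.750, -38.750°)

67.000 -8.750 -31.250
67.000 -8.750 -31.250
72.000 -9.000 -27.000
53.000 -1.000 -32.500
25.000 4.750 -38.750


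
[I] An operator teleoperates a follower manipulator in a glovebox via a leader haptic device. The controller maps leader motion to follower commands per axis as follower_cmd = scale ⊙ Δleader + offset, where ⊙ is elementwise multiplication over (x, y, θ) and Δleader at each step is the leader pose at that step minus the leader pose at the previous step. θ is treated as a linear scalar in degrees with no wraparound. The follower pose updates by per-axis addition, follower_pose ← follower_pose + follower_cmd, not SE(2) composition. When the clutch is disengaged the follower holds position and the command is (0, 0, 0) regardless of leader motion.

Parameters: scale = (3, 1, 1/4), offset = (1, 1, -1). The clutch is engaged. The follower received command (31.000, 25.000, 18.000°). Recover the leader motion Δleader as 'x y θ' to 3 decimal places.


axis x: (31.000 − 1) / (3) = 10.000
axis y: (25.000 − 1) / (1) = 24.000
axis θ: (18.000 − -1) / (1/4) = 76.000

10.000 24.000 76.000


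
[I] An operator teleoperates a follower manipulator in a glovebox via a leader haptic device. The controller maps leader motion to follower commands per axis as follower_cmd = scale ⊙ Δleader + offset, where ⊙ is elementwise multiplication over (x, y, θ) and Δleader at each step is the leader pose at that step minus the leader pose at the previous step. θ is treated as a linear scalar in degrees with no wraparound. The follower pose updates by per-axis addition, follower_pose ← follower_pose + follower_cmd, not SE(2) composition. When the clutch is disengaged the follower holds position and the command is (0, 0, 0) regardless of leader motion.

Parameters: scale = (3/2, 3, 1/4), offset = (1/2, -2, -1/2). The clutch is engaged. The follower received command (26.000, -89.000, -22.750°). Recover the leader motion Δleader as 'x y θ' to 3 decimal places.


17.000 -29.000 -89.000

axis x: (26.000 − 1/2) / (3/2) = 17.000
axis y: (-89.000 − -2) / (3) = -29.000
axis θ: (-22.750 − -1/2) / (1/4) = -89.000


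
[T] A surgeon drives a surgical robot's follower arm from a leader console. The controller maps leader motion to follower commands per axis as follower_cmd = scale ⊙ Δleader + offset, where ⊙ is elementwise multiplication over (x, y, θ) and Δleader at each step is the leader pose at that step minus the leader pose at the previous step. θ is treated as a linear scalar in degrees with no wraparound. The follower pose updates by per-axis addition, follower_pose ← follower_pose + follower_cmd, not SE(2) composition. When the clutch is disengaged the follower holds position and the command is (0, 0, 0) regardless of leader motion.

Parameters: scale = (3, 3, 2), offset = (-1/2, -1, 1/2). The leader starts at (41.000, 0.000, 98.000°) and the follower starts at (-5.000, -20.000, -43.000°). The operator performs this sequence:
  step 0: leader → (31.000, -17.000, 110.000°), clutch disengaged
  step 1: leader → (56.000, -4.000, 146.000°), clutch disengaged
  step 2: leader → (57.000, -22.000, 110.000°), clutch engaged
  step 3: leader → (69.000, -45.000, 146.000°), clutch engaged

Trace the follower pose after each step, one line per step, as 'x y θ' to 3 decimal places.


step 0: Δleader=(-10.000, -17.000, 12.000°), disengaged; cmd=(0,0,0) → follower holds at (-5.000, -20.000, -43.000°)
step 1: Δleader=(25.000, 13.000, 36.000°), disengaged; cmd=(0,0,0) → follower holds at (-5.000, -20.000, -43.000°)
step 2: Δleader=(1.000, -18.000, -36.000°), engaged; cmd=(2.500, -55.000, -71.500°) → follower=(-2.500, -75.000, -114.500°)
step 3: Δleader=(12.000, -23.000, 36.000°), engaged; cmd=(35.500, -70.000, 72.500°) → follower=(33.000, -145.000, -42.000°)

-5.000 -20.000 -43.000
-5.000 -20.000 -43.000
-2.500 -75.000 -114.500
33.000 -145.000 -42.000


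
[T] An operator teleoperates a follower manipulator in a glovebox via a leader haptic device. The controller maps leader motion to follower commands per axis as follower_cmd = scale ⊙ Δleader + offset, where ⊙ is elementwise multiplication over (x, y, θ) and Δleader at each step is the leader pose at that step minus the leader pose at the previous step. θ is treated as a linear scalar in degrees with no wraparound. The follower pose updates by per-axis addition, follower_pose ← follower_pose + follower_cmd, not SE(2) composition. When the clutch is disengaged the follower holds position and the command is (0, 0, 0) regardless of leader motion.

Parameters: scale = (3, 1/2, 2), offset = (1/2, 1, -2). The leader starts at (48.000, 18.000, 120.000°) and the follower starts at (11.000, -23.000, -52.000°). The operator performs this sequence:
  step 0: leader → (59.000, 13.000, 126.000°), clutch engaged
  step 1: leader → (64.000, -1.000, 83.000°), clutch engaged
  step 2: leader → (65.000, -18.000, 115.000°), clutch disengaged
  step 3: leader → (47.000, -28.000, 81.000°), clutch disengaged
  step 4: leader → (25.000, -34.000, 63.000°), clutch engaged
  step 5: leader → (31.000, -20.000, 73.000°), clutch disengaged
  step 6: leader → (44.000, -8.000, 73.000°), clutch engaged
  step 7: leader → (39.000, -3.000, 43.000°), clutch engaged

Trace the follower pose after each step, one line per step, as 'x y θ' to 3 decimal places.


step 0: Δleader=(11.000, -5.000, 6.000°), engaged; cmd=(33.500, -1.500, 10.000°) → follower=(44.500, -24.500, -42.000°)
step 1: Δleader=(5.000, -14.000, -43.000°), engaged; cmd=(15.500, -6.000, -88.000°) → follower=(60.000, -30.500, -130.000°)
step 2: Δleader=(1.000, -17.000, 32.000°), disengaged; cmd=(0,0,0) → follower holds at (60.000, -30.500, -130.000°)
step 3: Δleader=(-18.000, -10.000, -34.000°), disengaged; cmd=(0,0,0) → follower holds at (60.000, -30.500, -130.000°)
step 4: Δleader=(-22.000, -6.000, -18.000°), engaged; cmd=(-65.500, -2.000, -38.000°) → follower=(-5.500, -32.500, -168.000°)
step 5: Δleader=(6.000, 14.000, 10.000°), disengaged; cmd=(0,0,0) → follower holds at (-5.500, -32.500, -168.000°)
step 6: Δleader=(13.000, 12.000, 0.000°), engaged; cmd=(39.500, 7.000, -2.000°) → follower=(34.000, -25.500, -170.000°)
step 7: Δleader=(-5.000, 5.000, -30.000°), engaged; cmd=(-14.500, 3.500, -62.000°) → follower=(19.500, -22.000, -232.000°)

44.500 -24.500 -42.000
60.000 -30.500 -130.000
60.000 -30.500 -130.000
60.000 -30.500 -130.000
-5.500 -32.500 -168.000
-5.500 -32.500 -168.000
34.000 -25.500 -170.000
19.500 -22.000 -232.000


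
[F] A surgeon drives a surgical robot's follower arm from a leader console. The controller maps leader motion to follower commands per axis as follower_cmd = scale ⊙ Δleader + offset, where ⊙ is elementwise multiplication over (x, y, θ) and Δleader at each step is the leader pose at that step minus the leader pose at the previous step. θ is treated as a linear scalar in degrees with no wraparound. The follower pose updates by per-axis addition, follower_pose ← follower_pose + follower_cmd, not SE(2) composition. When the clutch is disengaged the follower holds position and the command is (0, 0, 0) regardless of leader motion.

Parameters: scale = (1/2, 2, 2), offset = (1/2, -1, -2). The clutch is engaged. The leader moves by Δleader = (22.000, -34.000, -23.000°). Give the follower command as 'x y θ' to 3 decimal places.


11.500 -69.000 -48.000

axis x: 1/2·22.000 + 1/2 = 11.500
axis y: 2·-34.000 + -1 = -69.000
axis θ: 2·-23.000 + -2 = -48.000


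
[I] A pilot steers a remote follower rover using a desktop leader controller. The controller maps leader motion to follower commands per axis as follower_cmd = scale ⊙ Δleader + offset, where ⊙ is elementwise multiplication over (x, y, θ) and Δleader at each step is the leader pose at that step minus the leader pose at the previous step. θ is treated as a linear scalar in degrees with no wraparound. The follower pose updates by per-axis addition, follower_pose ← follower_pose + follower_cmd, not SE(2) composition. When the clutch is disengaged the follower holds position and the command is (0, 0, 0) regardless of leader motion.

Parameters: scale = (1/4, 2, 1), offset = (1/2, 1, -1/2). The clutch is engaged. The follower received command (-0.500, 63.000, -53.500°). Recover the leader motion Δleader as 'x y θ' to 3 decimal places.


axis x: (-0.500 − 1/2) / (1/4) = -4.000
axis y: (63.000 − 1) / (2) = 31.000
axis θ: (-53.500 − -1/2) / (1) = -53.000

-4.000 31.000 -53.000


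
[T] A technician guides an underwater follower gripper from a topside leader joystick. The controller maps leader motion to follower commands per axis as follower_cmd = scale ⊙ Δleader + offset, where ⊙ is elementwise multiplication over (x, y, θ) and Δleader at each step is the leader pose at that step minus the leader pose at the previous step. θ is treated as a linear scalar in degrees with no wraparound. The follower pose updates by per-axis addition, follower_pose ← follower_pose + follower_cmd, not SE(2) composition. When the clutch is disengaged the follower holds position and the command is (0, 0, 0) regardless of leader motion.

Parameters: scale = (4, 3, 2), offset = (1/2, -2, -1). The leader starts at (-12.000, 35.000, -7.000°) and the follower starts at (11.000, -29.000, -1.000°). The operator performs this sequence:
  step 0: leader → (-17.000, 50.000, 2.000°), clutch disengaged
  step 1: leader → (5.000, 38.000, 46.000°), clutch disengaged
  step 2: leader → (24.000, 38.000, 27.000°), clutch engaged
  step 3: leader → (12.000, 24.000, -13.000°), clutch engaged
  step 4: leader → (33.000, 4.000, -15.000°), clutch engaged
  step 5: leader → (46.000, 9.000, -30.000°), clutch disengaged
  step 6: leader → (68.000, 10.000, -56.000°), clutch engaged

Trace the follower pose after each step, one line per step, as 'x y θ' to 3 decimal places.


step 0: Δleader=(-5.000, 15.000, 9.000°), disengaged; cmd=(0,0,0) → follower holds at (11.000, -29.000, -1.000°)
step 1: Δleader=(22.000, -12.000, 44.000°), disengaged; cmd=(0,0,0) → follower holds at (11.000, -29.000, -1.000°)
step 2: Δleader=(19.000, 0.000, -19.000°), engaged; cmd=(76.500, -2.000, -39.000°) → follower=(87.500, -31.000, -40.000°)
step 3: Δleader=(-12.000, -14.000, -40.000°), engaged; cmd=(-47.500, -44.000, -81.000°) → follower=(40.000, -75.000, -121.000°)
step 4: Δleader=(21.000, -20.000, -2.000°), engaged; cmd=(84.500, -62.000, -5.000°) → follower=(124.500, -137.000, -126.000°)
step 5: Δleader=(13.000, 5.000, -15.000°), disengaged; cmd=(0,0,0) → follower holds at (124.500, -137.000, -126.000°)
step 6: Δleader=(22.000, 1.000, -26.000°), engaged; cmd=(88.500, 1.000, -53.000°) → follower=(213.000, -136.000, -179.000°)

11.000 -29.000 -1.000
11.000 -29.000 -1.000
87.500 -31.000 -40.000
40.000 -75.000 -121.000
124.500 -137.000 -126.000
124.500 -137.000 -126.000
213.000 -136.000 -179.000


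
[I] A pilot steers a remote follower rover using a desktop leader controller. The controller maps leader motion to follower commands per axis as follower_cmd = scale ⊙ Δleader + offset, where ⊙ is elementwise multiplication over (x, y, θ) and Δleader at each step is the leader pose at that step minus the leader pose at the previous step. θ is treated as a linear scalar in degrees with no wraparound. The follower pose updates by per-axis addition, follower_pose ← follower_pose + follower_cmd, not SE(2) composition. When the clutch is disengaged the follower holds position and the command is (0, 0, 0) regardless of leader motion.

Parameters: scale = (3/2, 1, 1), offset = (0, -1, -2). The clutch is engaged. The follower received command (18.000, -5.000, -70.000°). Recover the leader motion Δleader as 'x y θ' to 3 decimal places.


axis x: (18.000 − 0) / (3/2) = 12.000
axis y: (-5.000 − -1) / (1) = -4.000
axis θ: (-70.000 − -2) / (1) = -68.000

12.000 -4.000 -68.000


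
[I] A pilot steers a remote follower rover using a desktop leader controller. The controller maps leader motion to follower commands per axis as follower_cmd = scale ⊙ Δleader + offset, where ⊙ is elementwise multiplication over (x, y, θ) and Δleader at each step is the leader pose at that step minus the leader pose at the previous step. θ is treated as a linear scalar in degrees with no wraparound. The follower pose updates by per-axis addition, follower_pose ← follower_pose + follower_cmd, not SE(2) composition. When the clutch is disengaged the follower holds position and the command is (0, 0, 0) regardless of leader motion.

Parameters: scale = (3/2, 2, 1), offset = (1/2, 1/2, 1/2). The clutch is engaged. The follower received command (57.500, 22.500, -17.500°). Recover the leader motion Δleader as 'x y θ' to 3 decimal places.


38.000 11.000 -18.000

axis x: (57.500 − 1/2) / (3/2) = 38.000
axis y: (22.500 − 1/2) / (2) = 11.000
axis θ: (-17.500 − 1/2) / (1) = -18.000


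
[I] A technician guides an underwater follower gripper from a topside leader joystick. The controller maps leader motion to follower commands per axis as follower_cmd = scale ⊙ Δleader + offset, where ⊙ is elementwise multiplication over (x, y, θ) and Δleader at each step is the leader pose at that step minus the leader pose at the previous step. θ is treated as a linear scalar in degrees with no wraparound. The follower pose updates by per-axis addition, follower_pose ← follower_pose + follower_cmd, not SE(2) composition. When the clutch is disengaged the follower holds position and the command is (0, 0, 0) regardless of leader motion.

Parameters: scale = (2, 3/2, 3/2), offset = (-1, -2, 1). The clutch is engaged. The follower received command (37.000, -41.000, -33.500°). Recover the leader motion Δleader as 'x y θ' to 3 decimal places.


19.000 -26.000 -23.000

axis x: (37.000 − -1) / (2) = 19.000
axis y: (-41.000 − -2) / (3/2) = -26.000
axis θ: (-33.500 − 1) / (3/2) = -23.000


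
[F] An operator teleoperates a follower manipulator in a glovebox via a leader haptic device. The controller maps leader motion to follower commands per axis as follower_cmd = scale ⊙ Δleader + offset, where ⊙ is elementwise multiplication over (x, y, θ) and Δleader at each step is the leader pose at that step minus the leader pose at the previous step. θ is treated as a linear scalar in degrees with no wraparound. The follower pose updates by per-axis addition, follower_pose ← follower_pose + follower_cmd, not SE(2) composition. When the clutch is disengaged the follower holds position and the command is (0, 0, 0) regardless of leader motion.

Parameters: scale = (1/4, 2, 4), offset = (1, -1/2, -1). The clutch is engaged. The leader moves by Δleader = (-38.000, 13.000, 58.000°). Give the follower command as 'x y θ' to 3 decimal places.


axis x: 1/4·-38.000 + 1 = -8.500
axis y: 2·13.000 + -1/2 = 25.500
axis θ: 4·58.000 + -1 = 231.000

-8.500 25.500 231.000


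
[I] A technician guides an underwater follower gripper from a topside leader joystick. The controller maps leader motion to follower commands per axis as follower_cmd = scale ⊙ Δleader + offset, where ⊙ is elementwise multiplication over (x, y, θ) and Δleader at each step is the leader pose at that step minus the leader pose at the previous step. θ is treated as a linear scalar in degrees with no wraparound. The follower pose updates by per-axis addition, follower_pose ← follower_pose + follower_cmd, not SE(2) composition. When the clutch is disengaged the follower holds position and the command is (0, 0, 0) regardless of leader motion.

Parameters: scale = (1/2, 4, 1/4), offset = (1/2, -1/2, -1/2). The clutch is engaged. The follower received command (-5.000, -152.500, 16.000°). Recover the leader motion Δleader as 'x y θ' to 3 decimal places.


-11.000 -38.000 66.000

axis x: (-5.000 − 1/2) / (1/2) = -11.000
axis y: (-152.500 − -1/2) / (4) = -38.000
axis θ: (16.000 − -1/2) / (1/4) = 66.000


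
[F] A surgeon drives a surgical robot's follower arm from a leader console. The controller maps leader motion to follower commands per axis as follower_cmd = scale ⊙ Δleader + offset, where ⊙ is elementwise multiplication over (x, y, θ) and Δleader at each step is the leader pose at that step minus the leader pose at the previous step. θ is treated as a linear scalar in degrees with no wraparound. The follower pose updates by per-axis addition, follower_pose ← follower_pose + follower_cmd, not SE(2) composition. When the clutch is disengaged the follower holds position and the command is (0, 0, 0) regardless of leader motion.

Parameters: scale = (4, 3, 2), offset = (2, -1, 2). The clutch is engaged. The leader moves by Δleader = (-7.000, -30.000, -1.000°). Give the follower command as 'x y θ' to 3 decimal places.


-26.000 -91.000 0.000

axis x: 4·-7.000 + 2 = -26.000
axis y: 3·-30.000 + -1 = -91.000
axis θ: 2·-1.000 + 2 = 0.000


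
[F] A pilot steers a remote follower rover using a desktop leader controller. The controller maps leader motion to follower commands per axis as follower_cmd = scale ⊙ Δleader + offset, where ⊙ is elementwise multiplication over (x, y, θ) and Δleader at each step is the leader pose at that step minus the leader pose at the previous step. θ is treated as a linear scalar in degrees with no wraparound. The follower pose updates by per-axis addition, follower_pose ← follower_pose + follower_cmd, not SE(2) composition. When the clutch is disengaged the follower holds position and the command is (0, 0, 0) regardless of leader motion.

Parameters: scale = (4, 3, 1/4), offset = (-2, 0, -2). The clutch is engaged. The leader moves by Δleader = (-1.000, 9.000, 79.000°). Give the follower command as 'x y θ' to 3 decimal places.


axis x: 4·-1.000 + -2 = -6.000
axis y: 3·9.000 + 0 = 27.000
axis θ: 1/4·79.000 + -2 = 17.750

-6.000 27.000 17.750


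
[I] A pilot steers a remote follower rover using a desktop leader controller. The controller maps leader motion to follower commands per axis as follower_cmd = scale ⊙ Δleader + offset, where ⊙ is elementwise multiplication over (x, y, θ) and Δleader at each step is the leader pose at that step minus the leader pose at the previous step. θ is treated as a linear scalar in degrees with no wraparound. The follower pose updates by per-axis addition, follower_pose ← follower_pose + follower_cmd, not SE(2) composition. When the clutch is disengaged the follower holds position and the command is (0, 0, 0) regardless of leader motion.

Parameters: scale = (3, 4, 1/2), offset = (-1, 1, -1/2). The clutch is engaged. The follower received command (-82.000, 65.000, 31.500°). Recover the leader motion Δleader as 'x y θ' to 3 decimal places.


axis x: (-82.000 − -1) / (3) = -27.000
axis y: (65.000 − 1) / (4) = 16.000
axis θ: (31.500 − -1/2) / (1/2) = 64.000

-27.000 16.000 64.000


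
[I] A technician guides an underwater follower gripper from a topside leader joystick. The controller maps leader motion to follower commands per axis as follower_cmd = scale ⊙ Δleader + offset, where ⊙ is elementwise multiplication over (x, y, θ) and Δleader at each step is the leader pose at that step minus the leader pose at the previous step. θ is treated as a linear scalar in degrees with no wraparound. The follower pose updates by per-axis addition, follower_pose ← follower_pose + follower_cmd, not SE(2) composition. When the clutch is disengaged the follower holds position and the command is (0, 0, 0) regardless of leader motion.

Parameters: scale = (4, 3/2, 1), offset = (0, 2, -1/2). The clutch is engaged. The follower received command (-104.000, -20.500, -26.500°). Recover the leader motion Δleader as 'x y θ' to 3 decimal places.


axis x: (-104.000 − 0) / (4) = -26.000
axis y: (-20.500 − 2) / (3/2) = -15.000
axis θ: (-26.500 − -1/2) / (1) = -26.000

-26.000 -15.000 -26.000


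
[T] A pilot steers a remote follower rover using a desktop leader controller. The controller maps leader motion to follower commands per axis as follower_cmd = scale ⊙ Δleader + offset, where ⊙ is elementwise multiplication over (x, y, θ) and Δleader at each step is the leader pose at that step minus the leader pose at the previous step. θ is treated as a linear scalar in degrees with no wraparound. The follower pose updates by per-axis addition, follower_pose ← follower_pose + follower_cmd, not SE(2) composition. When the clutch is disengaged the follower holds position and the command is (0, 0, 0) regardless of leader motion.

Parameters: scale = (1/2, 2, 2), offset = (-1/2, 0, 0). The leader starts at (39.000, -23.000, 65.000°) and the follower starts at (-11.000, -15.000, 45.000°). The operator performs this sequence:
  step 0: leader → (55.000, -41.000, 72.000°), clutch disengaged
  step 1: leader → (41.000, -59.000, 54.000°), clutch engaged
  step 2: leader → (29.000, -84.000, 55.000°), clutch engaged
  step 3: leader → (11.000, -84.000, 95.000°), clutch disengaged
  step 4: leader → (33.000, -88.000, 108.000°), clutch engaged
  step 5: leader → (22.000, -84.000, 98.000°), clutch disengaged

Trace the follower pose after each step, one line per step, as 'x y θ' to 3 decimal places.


step 0: Δleader=(16.000, -18.000, 7.000°), disengaged; cmd=(0,0,0) → follower holds at (-11.000, -15.000, 45.000°)
step 1: Δleader=(-14.000, -18.000, -18.000°), engaged; cmd=(-7.500, -36.000, -36.000°) → follower=(-18.500, -51.000, 9.000°)
step 2: Δleader=(-12.000, -25.000, 1.000°), engaged; cmd=(-6.500, -50.000, 2.000°) → follower=(-25.000, -101.000, 11.000°)
step 3: Δleader=(-18.000, 0.000, 40.000°), disengaged; cmd=(0,0,0) → follower holds at (-25.000, -101.000, 11.000°)
step 4: Δleader=(22.000, -4.000, 13.000°), engaged; cmd=(10.500, -8.000, 26.000°) → follower=(-14.500, -109.000, 37.000°)
step 5: Δleader=(-11.000, 4.000, -10.000°), disengaged; cmd=(0,0,0) → follower holds at (-14.500, -109.000, 37.000°)

-11.000 -15.000 45.000
-18.500 -51.000 9.000
-25.000 -101.000 11.000
-25.000 -101.000 11.000
-14.500 -109.000 37.000
-14.500 -109.000 37.000


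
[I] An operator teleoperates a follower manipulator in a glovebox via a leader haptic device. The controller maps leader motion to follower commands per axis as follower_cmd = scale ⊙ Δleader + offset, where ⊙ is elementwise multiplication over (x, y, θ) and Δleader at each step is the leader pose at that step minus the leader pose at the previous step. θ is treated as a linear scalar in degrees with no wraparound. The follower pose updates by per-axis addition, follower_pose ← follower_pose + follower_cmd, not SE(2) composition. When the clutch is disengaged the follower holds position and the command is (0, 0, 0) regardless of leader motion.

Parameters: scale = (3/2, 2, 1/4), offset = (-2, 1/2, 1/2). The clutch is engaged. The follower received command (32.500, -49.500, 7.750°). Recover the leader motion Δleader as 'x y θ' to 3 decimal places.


axis x: (32.500 − -2) / (3/2) = 23.000
axis y: (-49.500 − 1/2) / (2) = -25.000
axis θ: (7.750 − 1/2) / (1/4) = 29.000

23.000 -25.000 29.000


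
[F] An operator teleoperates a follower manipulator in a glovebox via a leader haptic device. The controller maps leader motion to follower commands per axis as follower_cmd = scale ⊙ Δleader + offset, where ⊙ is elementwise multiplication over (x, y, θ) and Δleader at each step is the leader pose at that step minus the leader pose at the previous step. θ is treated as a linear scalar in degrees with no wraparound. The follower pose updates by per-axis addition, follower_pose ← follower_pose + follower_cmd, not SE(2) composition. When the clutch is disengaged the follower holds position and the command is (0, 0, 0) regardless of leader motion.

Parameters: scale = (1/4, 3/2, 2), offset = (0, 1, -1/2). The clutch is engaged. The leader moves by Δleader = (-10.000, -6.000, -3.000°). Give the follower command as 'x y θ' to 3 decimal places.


-2.500 -8.000 -6.500

axis x: 1/4·-10.000 + 0 = -2.500
axis y: 3/2·-6.000 + 1 = -8.000
axis θ: 2·-3.000 + -1/2 = -6.500


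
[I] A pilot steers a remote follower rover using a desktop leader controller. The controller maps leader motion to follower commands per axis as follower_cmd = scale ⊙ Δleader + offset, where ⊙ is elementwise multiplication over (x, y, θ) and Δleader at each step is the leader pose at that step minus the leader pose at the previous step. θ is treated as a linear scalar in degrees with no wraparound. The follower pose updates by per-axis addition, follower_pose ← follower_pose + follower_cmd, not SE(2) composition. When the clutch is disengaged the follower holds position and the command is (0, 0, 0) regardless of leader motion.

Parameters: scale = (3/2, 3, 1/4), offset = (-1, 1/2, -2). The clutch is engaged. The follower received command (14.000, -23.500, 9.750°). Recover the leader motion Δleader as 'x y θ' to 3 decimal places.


10.000 -8.000 47.000

axis x: (14.000 − -1) / (3/2) = 10.000
axis y: (-23.500 − 1/2) / (3) = -8.000
axis θ: (9.750 − -2) / (1/4) = 47.000


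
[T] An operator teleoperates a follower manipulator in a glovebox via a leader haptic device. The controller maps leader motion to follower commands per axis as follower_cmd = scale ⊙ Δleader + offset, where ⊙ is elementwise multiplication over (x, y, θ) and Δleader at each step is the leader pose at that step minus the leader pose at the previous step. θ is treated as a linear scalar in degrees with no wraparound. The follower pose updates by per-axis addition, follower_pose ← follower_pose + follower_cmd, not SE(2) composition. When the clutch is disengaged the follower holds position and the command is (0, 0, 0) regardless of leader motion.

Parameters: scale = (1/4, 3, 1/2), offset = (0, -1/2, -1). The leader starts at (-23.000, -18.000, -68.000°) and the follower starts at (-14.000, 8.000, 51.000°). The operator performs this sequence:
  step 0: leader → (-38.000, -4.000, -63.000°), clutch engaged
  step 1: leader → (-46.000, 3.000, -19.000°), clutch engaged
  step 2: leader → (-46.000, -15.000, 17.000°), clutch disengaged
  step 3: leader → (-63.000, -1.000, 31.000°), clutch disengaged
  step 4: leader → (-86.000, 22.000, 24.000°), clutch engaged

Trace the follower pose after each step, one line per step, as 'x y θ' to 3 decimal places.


step 0: Δleader=(-15.000, 14.000, 5.000°), engaged; cmd=(-3.750, 41.500, 1.500°) → follower=(-17.750, 49.500, 52.500°)
step 1: Δleader=(-8.000, 7.000, 44.000°), engaged; cmd=(-2.000, 20.500, 21.000°) → follower=(-19.750, 70.000, 73.500°)
step 2: Δleader=(0.000, -18.000, 36.000°), disengaged; cmd=(0,0,0) → follower holds at (-19.750, 70.000, 73.500°)
step 3: Δleader=(-17.000, 14.000, 14.000°), disengaged; cmd=(0,0,0) → follower holds at (-19.750, 70.000, 73.500°)
step 4: Δleader=(-23.000, 23.000, -7.000°), engaged; cmd=(-5.750, 68.500, -4.500°) → follower=(-25.500, 138.500, 69.000°)

-17.750 49.500 52.500
-19.750 70.000 73.500
-19.750 70.000 73.500
-19.750 70.000 73.500
-25.500 138.500 69.000


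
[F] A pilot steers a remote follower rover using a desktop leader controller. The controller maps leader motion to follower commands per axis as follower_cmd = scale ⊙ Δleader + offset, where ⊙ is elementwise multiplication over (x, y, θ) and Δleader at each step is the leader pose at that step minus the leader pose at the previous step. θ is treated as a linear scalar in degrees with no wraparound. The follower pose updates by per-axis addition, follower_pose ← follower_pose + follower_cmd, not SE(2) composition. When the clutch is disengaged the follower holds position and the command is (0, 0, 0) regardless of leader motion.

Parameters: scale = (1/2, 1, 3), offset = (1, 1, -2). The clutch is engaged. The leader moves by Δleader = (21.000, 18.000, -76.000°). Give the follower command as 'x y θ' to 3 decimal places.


axis x: 1/2·21.000 + 1 = 11.500
axis y: 1·18.000 + 1 = 19.000
axis θ: 3·-76.000 + -2 = -230.000

11.500 19.000 -230.000


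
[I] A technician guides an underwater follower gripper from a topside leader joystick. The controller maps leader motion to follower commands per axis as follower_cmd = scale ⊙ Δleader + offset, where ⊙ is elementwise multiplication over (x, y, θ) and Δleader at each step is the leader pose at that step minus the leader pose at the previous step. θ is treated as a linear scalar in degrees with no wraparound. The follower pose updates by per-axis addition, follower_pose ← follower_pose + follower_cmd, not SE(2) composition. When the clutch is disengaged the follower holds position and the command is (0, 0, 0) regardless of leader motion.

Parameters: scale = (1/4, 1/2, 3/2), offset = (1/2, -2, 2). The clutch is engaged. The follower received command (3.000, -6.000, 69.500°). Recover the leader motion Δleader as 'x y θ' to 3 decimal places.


10.000 -8.000 45.000

axis x: (3.000 − 1/2) / (1/4) = 10.000
axis y: (-6.000 − -2) / (1/2) = -8.000
axis θ: (69.500 − 2) / (3/2) = 45.000


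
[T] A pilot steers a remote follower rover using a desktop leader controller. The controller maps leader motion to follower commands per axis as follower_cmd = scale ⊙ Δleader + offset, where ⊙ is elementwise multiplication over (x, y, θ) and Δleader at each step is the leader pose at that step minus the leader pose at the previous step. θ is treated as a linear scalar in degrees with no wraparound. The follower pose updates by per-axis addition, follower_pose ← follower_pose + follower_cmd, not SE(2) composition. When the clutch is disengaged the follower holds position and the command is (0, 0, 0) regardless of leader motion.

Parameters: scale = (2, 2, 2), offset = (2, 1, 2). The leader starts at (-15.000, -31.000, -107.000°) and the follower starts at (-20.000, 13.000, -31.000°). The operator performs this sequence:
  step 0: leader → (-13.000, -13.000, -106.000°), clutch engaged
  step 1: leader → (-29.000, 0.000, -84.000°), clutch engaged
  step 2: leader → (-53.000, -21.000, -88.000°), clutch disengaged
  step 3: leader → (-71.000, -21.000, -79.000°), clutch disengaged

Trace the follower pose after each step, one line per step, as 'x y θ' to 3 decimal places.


step 0: Δleader=(2.000, 18.000, 1.000°), engaged; cmd=(6.000, 37.000, 4.000°) → follower=(-14.000, 50.000, -27.000°)
step 1: Δleader=(-16.000, 13.000, 22.000°), engaged; cmd=(-30.000, 27.000, 46.000°) → follower=(-44.000, 77.000, 19.000°)
step 2: Δleader=(-24.000, -21.000, -4.000°), disengaged; cmd=(0,0,0) → follower holds at (-44.000, 77.000, 19.000°)
step 3: Δleader=(-18.000, 0.000, 9.000°), disengaged; cmd=(0,0,0) → follower holds at (-44.000, 77.000, 19.000°)

-14.000 50.000 -27.000
-44.000 77.000 19.000
-44.000 77.000 19.000
-44.000 77.000 19.000
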